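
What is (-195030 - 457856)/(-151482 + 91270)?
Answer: 326443/30106 ≈ 10.843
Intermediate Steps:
(-195030 - 457856)/(-151482 + 91270) = -652886/(-60212) = -652886*(-1/60212) = 326443/30106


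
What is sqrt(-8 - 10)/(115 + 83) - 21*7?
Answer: -147 + I*sqrt(2)/66 ≈ -147.0 + 0.021427*I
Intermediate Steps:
sqrt(-8 - 10)/(115 + 83) - 21*7 = sqrt(-18)/198 - 147 = (3*I*sqrt(2))/198 - 147 = I*sqrt(2)/66 - 147 = -147 + I*sqrt(2)/66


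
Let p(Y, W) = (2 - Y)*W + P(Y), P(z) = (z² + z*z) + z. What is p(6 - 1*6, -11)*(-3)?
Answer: 66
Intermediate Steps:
P(z) = z + 2*z² (P(z) = (z² + z²) + z = 2*z² + z = z + 2*z²)
p(Y, W) = W*(2 - Y) + Y*(1 + 2*Y) (p(Y, W) = (2 - Y)*W + Y*(1 + 2*Y) = W*(2 - Y) + Y*(1 + 2*Y))
p(6 - 1*6, -11)*(-3) = (2*(-11) + (6 - 1*6)*(1 + 2*(6 - 1*6)) - 1*(-11)*(6 - 1*6))*(-3) = (-22 + (6 - 6)*(1 + 2*(6 - 6)) - 1*(-11)*(6 - 6))*(-3) = (-22 + 0*(1 + 2*0) - 1*(-11)*0)*(-3) = (-22 + 0*(1 + 0) + 0)*(-3) = (-22 + 0*1 + 0)*(-3) = (-22 + 0 + 0)*(-3) = -22*(-3) = 66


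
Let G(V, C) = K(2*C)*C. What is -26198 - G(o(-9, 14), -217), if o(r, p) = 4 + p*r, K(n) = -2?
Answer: -26632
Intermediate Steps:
G(V, C) = -2*C
-26198 - G(o(-9, 14), -217) = -26198 - (-2)*(-217) = -26198 - 1*434 = -26198 - 434 = -26632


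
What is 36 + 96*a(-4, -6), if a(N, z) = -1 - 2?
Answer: -252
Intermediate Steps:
a(N, z) = -3
36 + 96*a(-4, -6) = 36 + 96*(-3) = 36 - 288 = -252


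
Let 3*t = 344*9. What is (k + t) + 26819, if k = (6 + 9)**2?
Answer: 28076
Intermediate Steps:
t = 1032 (t = (344*9)/3 = (1/3)*3096 = 1032)
k = 225 (k = 15**2 = 225)
(k + t) + 26819 = (225 + 1032) + 26819 = 1257 + 26819 = 28076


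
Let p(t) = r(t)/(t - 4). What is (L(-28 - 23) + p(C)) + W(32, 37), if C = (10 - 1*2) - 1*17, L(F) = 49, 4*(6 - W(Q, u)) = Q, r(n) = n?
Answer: 620/13 ≈ 47.692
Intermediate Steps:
W(Q, u) = 6 - Q/4
C = -9 (C = (10 - 2) - 17 = 8 - 17 = -9)
p(t) = t/(-4 + t) (p(t) = t/(t - 4) = t/(-4 + t))
(L(-28 - 23) + p(C)) + W(32, 37) = (49 - 9/(-4 - 9)) + (6 - ¼*32) = (49 - 9/(-13)) + (6 - 8) = (49 - 9*(-1/13)) - 2 = (49 + 9/13) - 2 = 646/13 - 2 = 620/13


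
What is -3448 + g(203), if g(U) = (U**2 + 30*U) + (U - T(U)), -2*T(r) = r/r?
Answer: 88109/2 ≈ 44055.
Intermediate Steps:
T(r) = -1/2 (T(r) = -r/(2*r) = -1/2*1 = -1/2)
g(U) = 1/2 + U**2 + 31*U (g(U) = (U**2 + 30*U) + (U - 1*(-1/2)) = (U**2 + 30*U) + (U + 1/2) = (U**2 + 30*U) + (1/2 + U) = 1/2 + U**2 + 31*U)
-3448 + g(203) = -3448 + (1/2 + 203**2 + 31*203) = -3448 + (1/2 + 41209 + 6293) = -3448 + 95005/2 = 88109/2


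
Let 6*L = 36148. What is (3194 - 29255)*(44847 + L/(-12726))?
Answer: -1062389504386/909 ≈ -1.1687e+9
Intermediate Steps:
L = 18074/3 (L = (⅙)*36148 = 18074/3 ≈ 6024.7)
(3194 - 29255)*(44847 + L/(-12726)) = (3194 - 29255)*(44847 + (18074/3)/(-12726)) = -26061*(44847 + (18074/3)*(-1/12726)) = -26061*(44847 - 1291/2727) = -26061*122296478/2727 = -1062389504386/909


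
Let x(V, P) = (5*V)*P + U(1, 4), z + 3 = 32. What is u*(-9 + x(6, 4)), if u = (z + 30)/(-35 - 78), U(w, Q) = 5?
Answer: -6844/113 ≈ -60.566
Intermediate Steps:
z = 29 (z = -3 + 32 = 29)
u = -59/113 (u = (29 + 30)/(-35 - 78) = 59/(-113) = 59*(-1/113) = -59/113 ≈ -0.52212)
x(V, P) = 5 + 5*P*V (x(V, P) = (5*V)*P + 5 = 5*P*V + 5 = 5 + 5*P*V)
u*(-9 + x(6, 4)) = -59*(-9 + (5 + 5*4*6))/113 = -59*(-9 + (5 + 120))/113 = -59*(-9 + 125)/113 = -59/113*116 = -6844/113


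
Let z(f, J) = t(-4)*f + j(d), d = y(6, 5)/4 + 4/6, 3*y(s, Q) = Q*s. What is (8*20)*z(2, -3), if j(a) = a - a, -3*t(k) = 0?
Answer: 0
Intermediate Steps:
y(s, Q) = Q*s/3 (y(s, Q) = (Q*s)/3 = Q*s/3)
t(k) = 0 (t(k) = -⅓*0 = 0)
d = 19/6 (d = ((⅓)*5*6)/4 + 4/6 = 10*(¼) + 4*(⅙) = 5/2 + ⅔ = 19/6 ≈ 3.1667)
j(a) = 0
z(f, J) = 0 (z(f, J) = 0*f + 0 = 0 + 0 = 0)
(8*20)*z(2, -3) = (8*20)*0 = 160*0 = 0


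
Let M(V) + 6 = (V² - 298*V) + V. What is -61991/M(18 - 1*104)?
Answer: -61991/32932 ≈ -1.8824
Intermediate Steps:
M(V) = -6 + V² - 297*V (M(V) = -6 + ((V² - 298*V) + V) = -6 + (V² - 297*V) = -6 + V² - 297*V)
-61991/M(18 - 1*104) = -61991/(-6 + (18 - 1*104)² - 297*(18 - 1*104)) = -61991/(-6 + (18 - 104)² - 297*(18 - 104)) = -61991/(-6 + (-86)² - 297*(-86)) = -61991/(-6 + 7396 + 25542) = -61991/32932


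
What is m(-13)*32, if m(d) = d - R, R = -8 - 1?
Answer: -128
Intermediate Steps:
R = -9
m(d) = 9 + d (m(d) = d - 1*(-9) = d + 9 = 9 + d)
m(-13)*32 = (9 - 13)*32 = -4*32 = -128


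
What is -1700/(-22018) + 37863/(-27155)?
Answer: -393752017/298949395 ≈ -1.3171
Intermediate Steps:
-1700/(-22018) + 37863/(-27155) = -1700*(-1/22018) + 37863*(-1/27155) = 850/11009 - 37863/27155 = -393752017/298949395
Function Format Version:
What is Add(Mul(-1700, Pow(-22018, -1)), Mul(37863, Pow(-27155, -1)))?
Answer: Rational(-393752017, 298949395) ≈ -1.3171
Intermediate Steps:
Add(Mul(-1700, Pow(-22018, -1)), Mul(37863, Pow(-27155, -1))) = Add(Mul(-1700, Rational(-1, 22018)), Mul(37863, Rational(-1, 27155))) = Add(Rational(850, 11009), Rational(-37863, 27155)) = Rational(-393752017, 298949395)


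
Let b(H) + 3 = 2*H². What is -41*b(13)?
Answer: -13735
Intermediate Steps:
b(H) = -3 + 2*H²
-41*b(13) = -41*(-3 + 2*13²) = -41*(-3 + 2*169) = -41*(-3 + 338) = -41*335 = -13735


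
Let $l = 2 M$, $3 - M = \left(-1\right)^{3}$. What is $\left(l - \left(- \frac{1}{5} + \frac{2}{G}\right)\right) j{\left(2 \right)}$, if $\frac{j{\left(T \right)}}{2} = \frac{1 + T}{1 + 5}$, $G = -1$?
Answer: $\frac{51}{5} \approx 10.2$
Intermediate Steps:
$M = 4$ ($M = 3 - \left(-1\right)^{3} = 3 - -1 = 3 + 1 = 4$)
$j{\left(T \right)} = \frac{1}{3} + \frac{T}{3}$ ($j{\left(T \right)} = 2 \frac{1 + T}{1 + 5} = 2 \frac{1 + T}{6} = 2 \left(1 + T\right) \frac{1}{6} = 2 \left(\frac{1}{6} + \frac{T}{6}\right) = \frac{1}{3} + \frac{T}{3}$)
$l = 8$ ($l = 2 \cdot 4 = 8$)
$\left(l - \left(- \frac{1}{5} + \frac{2}{G}\right)\right) j{\left(2 \right)} = \left(8 - \left(- \frac{1}{5} - 2\right)\right) \left(\frac{1}{3} + \frac{1}{3} \cdot 2\right) = \left(8 - - \frac{11}{5}\right) \left(\frac{1}{3} + \frac{2}{3}\right) = \left(8 + \left(\frac{1}{5} + 2\right)\right) 1 = \left(8 + \frac{11}{5}\right) 1 = \frac{51}{5} \cdot 1 = \frac{51}{5}$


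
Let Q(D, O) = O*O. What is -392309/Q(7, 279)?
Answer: -392309/77841 ≈ -5.0399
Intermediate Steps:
Q(D, O) = O²
-392309/Q(7, 279) = -392309/(279²) = -392309/77841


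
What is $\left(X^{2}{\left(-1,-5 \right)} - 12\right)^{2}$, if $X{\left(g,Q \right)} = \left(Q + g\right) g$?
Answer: $576$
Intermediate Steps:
$X{\left(g,Q \right)} = g \left(Q + g\right)$
$\left(X^{2}{\left(-1,-5 \right)} - 12\right)^{2} = \left(\left(- (-5 - 1)\right)^{2} - 12\right)^{2} = \left(\left(\left(-1\right) \left(-6\right)\right)^{2} - 12\right)^{2} = \left(6^{2} - 12\right)^{2} = \left(36 - 12\right)^{2} = 24^{2} = 576$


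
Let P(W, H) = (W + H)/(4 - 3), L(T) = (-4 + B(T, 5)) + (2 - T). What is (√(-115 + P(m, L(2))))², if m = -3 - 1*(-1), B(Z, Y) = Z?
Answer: -119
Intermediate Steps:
m = -2 (m = -3 + 1 = -2)
L(T) = -2 (L(T) = (-4 + T) + (2 - T) = -2)
P(W, H) = H + W (P(W, H) = (H + W)/1 = (H + W)*1 = H + W)
(√(-115 + P(m, L(2))))² = (√(-115 + (-2 - 2)))² = (√(-115 - 4))² = (√(-119))² = (I*√119)² = -119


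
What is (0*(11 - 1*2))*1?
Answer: 0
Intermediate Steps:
(0*(11 - 1*2))*1 = (0*(11 - 2))*1 = (0*9)*1 = 0*1 = 0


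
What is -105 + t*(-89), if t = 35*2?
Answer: -6335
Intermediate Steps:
t = 70
-105 + t*(-89) = -105 + 70*(-89) = -105 - 6230 = -6335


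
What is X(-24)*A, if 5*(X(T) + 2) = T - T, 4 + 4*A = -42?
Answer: 23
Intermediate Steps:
A = -23/2 (A = -1 + (¼)*(-42) = -1 - 21/2 = -23/2 ≈ -11.500)
X(T) = -2 (X(T) = -2 + (T - T)/5 = -2 + (⅕)*0 = -2 + 0 = -2)
X(-24)*A = -2*(-23/2) = 23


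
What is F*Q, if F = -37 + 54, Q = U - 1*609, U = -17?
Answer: -10642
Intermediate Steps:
Q = -626 (Q = -17 - 1*609 = -17 - 609 = -626)
F = 17
F*Q = 17*(-626) = -10642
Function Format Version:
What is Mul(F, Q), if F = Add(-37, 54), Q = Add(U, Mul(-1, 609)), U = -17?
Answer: -10642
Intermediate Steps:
Q = -626 (Q = Add(-17, Mul(-1, 609)) = Add(-17, -609) = -626)
F = 17
Mul(F, Q) = Mul(17, -626) = -10642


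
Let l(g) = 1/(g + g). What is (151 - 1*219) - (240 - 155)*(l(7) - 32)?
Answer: 37043/14 ≈ 2645.9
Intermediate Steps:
l(g) = 1/(2*g)
(151 - 1*219) - (240 - 155)*(l(7) - 32) = (151 - 1*219) - (240 - 155)*((1/2)/7 - 32) = (151 - 219) - 85*((1/2)*(1/7) - 32) = -68 - 85*(1/14 - 32) = -68 - 85*(-447)/14 = -68 - 1*(-37995/14) = -68 + 37995/14 = 37043/14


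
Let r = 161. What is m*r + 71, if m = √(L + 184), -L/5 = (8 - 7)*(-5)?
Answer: 71 + 161*√209 ≈ 2398.6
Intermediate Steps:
L = 25 (L = -5*(8 - 7)*(-5) = -5*(-5) = 25)
m = √209 (m = √(25 + 184) = √209 ≈ 14.457)
m*r + 71 = √209*161 + 71 = 161*√209 + 71 = 71 + 161*√209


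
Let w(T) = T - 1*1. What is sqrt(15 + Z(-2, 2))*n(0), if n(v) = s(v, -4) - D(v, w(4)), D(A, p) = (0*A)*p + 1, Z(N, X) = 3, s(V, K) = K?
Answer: -15*sqrt(2) ≈ -21.213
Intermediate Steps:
w(T) = -1 + T (w(T) = T - 1 = -1 + T)
D(A, p) = 1 (D(A, p) = 0*p + 1 = 0 + 1 = 1)
n(v) = -5 (n(v) = -4 - 1*1 = -4 - 1 = -5)
sqrt(15 + Z(-2, 2))*n(0) = sqrt(15 + 3)*(-5) = sqrt(18)*(-5) = (3*sqrt(2))*(-5) = -15*sqrt(2)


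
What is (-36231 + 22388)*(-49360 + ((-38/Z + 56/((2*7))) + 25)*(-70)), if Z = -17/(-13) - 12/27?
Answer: 67542350310/101 ≈ 6.6874e+8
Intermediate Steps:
Z = 101/117 (Z = -17*(-1/13) - 12*1/27 = 17/13 - 4/9 = 101/117 ≈ 0.86325)
(-36231 + 22388)*(-49360 + ((-38/Z + 56/((2*7))) + 25)*(-70)) = (-36231 + 22388)*(-49360 + ((-38/101/117 + 56/((2*7))) + 25)*(-70)) = -13843*(-49360 + ((-38*117/101 + 56/14) + 25)*(-70)) = -13843*(-49360 + ((-4446/101 + 56*(1/14)) + 25)*(-70)) = -13843*(-49360 + ((-4446/101 + 4) + 25)*(-70)) = -13843*(-49360 + (-4042/101 + 25)*(-70)) = -13843*(-49360 - 1517/101*(-70)) = -13843*(-49360 + 106190/101) = -13843*(-4879170/101) = 67542350310/101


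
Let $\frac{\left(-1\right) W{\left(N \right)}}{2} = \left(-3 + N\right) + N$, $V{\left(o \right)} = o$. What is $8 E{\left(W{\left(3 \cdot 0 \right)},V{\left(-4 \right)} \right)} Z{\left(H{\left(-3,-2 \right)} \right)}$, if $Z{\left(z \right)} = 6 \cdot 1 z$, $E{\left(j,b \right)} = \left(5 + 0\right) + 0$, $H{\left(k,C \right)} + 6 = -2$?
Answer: $-1920$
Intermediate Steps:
$H{\left(k,C \right)} = -8$ ($H{\left(k,C \right)} = -6 - 2 = -8$)
$W{\left(N \right)} = 6 - 4 N$ ($W{\left(N \right)} = - 2 \left(\left(-3 + N\right) + N\right) = - 2 \left(-3 + 2 N\right) = 6 - 4 N$)
$E{\left(j,b \right)} = 5$ ($E{\left(j,b \right)} = 5 + 0 = 5$)
$Z{\left(z \right)} = 6 z$
$8 E{\left(W{\left(3 \cdot 0 \right)},V{\left(-4 \right)} \right)} Z{\left(H{\left(-3,-2 \right)} \right)} = 8 \cdot 5 \cdot 6 \left(-8\right) = 40 \left(-48\right) = -1920$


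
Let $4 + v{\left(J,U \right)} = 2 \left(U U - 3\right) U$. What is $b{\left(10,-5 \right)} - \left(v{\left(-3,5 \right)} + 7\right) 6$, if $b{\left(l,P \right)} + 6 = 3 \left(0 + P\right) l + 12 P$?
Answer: $-1554$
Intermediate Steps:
$b{\left(l,P \right)} = -6 + 12 P + 3 P l$ ($b{\left(l,P \right)} = -6 + \left(3 \left(0 + P\right) l + 12 P\right) = -6 + \left(3 P l + 12 P\right) = -6 + \left(12 P + 3 P l\right) = -6 + 12 P + 3 P l$)
$v{\left(J,U \right)} = -4 + U \left(-6 + 2 U^{2}\right)$ ($v{\left(J,U \right)} = -4 + 2 \left(U U - 3\right) U = -4 + 2 \left(U^{2} - 3\right) U = -4 + 2 \left(-3 + U^{2}\right) U = -4 + \left(-6 + 2 U^{2}\right) U = -4 + U \left(-6 + 2 U^{2}\right)$)
$b{\left(10,-5 \right)} - \left(v{\left(-3,5 \right)} + 7\right) 6 = \left(-6 + 12 \left(-5\right) + 3 \left(-5\right) 10\right) - \left(\left(-4 - 30 + 2 \cdot 5^{3}\right) + 7\right) 6 = \left(-6 - 60 - 150\right) - \left(\left(-4 - 30 + 2 \cdot 125\right) + 7\right) 6 = -216 - \left(\left(-4 - 30 + 250\right) + 7\right) 6 = -216 - \left(216 + 7\right) 6 = -216 - 223 \cdot 6 = -216 - 1338 = -1554$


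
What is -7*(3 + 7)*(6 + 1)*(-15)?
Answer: 7350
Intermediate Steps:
-7*(3 + 7)*(6 + 1)*(-15) = -70*7*(-15) = -7*70*(-15) = -490*(-15) = 7350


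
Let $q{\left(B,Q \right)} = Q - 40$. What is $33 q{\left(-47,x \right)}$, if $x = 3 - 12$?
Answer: $-1617$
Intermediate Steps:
$x = -9$
$q{\left(B,Q \right)} = -40 + Q$
$33 q{\left(-47,x \right)} = 33 \left(-40 - 9\right) = 33 \left(-49\right) = -1617$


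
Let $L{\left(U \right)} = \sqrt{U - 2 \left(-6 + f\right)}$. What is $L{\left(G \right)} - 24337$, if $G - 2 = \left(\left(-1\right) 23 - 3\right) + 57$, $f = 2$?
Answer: $-24337 + \sqrt{41} \approx -24331.0$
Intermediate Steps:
$G = 33$ ($G = 2 + \left(\left(\left(-1\right) 23 - 3\right) + 57\right) = 2 + \left(\left(-23 - 3\right) + 57\right) = 2 + \left(-26 + 57\right) = 2 + 31 = 33$)
$L{\left(U \right)} = \sqrt{8 + U}$ ($L{\left(U \right)} = \sqrt{U - 2 \left(-6 + 2\right)} = \sqrt{U - -8} = \sqrt{U + 8} = \sqrt{8 + U}$)
$L{\left(G \right)} - 24337 = \sqrt{8 + 33} - 24337 = \sqrt{41} - 24337 = -24337 + \sqrt{41}$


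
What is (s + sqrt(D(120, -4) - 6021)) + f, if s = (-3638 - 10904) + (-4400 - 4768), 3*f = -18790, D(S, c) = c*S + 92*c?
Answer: -89920/3 + I*sqrt(6869) ≈ -29973.0 + 82.879*I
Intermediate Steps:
D(S, c) = 92*c + S*c (D(S, c) = S*c + 92*c = 92*c + S*c)
f = -18790/3 (f = (1/3)*(-18790) = -18790/3 ≈ -6263.3)
s = -23710 (s = -14542 - 9168 = -23710)
(s + sqrt(D(120, -4) - 6021)) + f = (-23710 + sqrt(-4*(92 + 120) - 6021)) - 18790/3 = (-23710 + sqrt(-4*212 - 6021)) - 18790/3 = (-23710 + sqrt(-848 - 6021)) - 18790/3 = (-23710 + sqrt(-6869)) - 18790/3 = (-23710 + I*sqrt(6869)) - 18790/3 = -89920/3 + I*sqrt(6869)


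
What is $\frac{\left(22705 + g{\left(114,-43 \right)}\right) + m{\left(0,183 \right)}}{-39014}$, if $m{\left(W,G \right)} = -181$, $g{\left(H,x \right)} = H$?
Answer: $- \frac{11319}{19507} \approx -0.58025$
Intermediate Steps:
$\frac{\left(22705 + g{\left(114,-43 \right)}\right) + m{\left(0,183 \right)}}{-39014} = \frac{\left(22705 + 114\right) - 181}{-39014} = \left(22819 - 181\right) \left(- \frac{1}{39014}\right) = 22638 \left(- \frac{1}{39014}\right) = - \frac{11319}{19507}$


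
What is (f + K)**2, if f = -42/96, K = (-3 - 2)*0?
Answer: 49/256 ≈ 0.19141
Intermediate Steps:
K = 0 (K = -5*0 = 0)
f = -7/16 (f = -42*1/96 = -7/16 ≈ -0.43750)
(f + K)**2 = (-7/16 + 0)**2 = (-7/16)**2 = 49/256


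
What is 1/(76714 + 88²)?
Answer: 1/84458 ≈ 1.1840e-5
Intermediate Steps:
1/(76714 + 88²) = 1/(76714 + 7744) = 1/84458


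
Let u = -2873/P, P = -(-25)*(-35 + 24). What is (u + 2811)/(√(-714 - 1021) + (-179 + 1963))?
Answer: 1384202032/875707525 - 775898*I*√1735/875707525 ≈ 1.5807 - 0.036906*I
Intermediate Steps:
P = -275 (P = -(-25)*(-11) = -1*275 = -275)
u = 2873/275 (u = -2873/(-275) = -2873*(-1/275) = 2873/275 ≈ 10.447)
(u + 2811)/(√(-714 - 1021) + (-179 + 1963)) = (2873/275 + 2811)/(√(-714 - 1021) + (-179 + 1963)) = 775898/(275*(√(-1735) + 1784)) = 775898/(275*(I*√1735 + 1784)) = 775898/(275*(1784 + I*√1735))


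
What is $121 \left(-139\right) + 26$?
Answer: $-16793$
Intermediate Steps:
$121 \left(-139\right) + 26 = -16819 + 26 = -16793$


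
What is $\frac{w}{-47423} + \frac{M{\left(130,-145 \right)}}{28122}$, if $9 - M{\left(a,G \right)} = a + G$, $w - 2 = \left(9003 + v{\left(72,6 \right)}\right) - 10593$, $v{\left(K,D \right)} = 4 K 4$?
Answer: $\frac{2233224}{222271601} \approx 0.010047$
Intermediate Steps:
$v{\left(K,D \right)} = 16 K$
$w = -436$ ($w = 2 + \left(\left(9003 + 16 \cdot 72\right) - 10593\right) = 2 + \left(\left(9003 + 1152\right) - 10593\right) = 2 + \left(10155 - 10593\right) = 2 - 438 = -436$)
$M{\left(a,G \right)} = 9 - G - a$ ($M{\left(a,G \right)} = 9 - \left(a + G\right) = 9 - \left(G + a\right) = 9 - G - a$)
$\frac{w}{-47423} + \frac{M{\left(130,-145 \right)}}{28122} = - \frac{436}{-47423} + \frac{9 - -145 - 130}{28122} = \left(-436\right) \left(- \frac{1}{47423}\right) + \left(9 + 145 - 130\right) \frac{1}{28122} = \frac{436}{47423} + 24 \cdot \frac{1}{28122} = \frac{436}{47423} + \frac{4}{4687} = \frac{2233224}{222271601}$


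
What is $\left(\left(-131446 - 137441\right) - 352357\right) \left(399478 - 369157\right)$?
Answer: $-18836739324$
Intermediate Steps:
$\left(\left(-131446 - 137441\right) - 352357\right) \left(399478 - 369157\right) = \left(\left(-131446 - 137441\right) - 352357\right) 30321 = \left(-268887 - 352357\right) 30321 = \left(-621244\right) 30321 = -18836739324$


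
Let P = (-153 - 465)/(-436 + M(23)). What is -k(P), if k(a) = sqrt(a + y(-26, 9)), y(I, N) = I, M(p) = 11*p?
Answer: -2*I*sqrt(21045)/61 ≈ -4.7564*I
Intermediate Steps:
P = 206/61 (P = (-153 - 465)/(-436 + 11*23) = -618/(-436 + 253) = -618/(-183) = -618*(-1/183) = 206/61 ≈ 3.3770)
k(a) = sqrt(-26 + a) (k(a) = sqrt(a - 26) = sqrt(-26 + a))
-k(P) = -sqrt(-26 + 206/61) = -sqrt(-1380/61) = -2*I*sqrt(21045)/61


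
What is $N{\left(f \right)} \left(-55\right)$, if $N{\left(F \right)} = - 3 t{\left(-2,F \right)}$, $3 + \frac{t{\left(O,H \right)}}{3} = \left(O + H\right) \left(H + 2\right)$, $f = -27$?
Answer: $357390$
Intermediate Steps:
$t{\left(O,H \right)} = -9 + 3 \left(2 + H\right) \left(H + O\right)$ ($t{\left(O,H \right)} = -9 + 3 \left(O + H\right) \left(H + 2\right) = -9 + 3 \left(H + O\right) \left(2 + H\right) = -9 + 3 \left(2 + H\right) \left(H + O\right)$)
$N{\left(F \right)} = 63 - 9 F^{2}$ ($N{\left(F \right)} = - 3 \left(-9 + 3 F^{2} + 6 F + 6 \left(-2\right) + 3 F \left(-2\right)\right) = - 3 \left(-9 + 3 F^{2} + 6 F - 12 - 6 F\right) = - 3 \left(-21 + 3 F^{2}\right) = 63 - 9 F^{2}$)
$N{\left(f \right)} \left(-55\right) = \left(63 - 9 \left(-27\right)^{2}\right) \left(-55\right) = \left(63 - 6561\right) \left(-55\right) = \left(-6498\right) \left(-55\right) = 357390$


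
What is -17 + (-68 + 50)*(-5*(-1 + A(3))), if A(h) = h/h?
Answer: -17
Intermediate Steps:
A(h) = 1
-17 + (-68 + 50)*(-5*(-1 + A(3))) = -17 + (-68 + 50)*(-5*(-1 + 1)) = -17 - (-90)*0 = -17 - 18*0 = -17 + 0 = -17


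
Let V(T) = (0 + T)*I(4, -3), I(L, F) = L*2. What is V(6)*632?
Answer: 30336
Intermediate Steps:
I(L, F) = 2*L
V(T) = 8*T (V(T) = (0 + T)*(2*4) = T*8 = 8*T)
V(6)*632 = (8*6)*632 = 48*632 = 30336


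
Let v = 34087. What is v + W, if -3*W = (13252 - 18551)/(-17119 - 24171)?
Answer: 4222351391/123870 ≈ 34087.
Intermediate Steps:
W = -5299/123870 (W = -(13252 - 18551)/(3*(-17119 - 24171)) = -(-5299)/(3*(-41290)) = -(-5299)*(-1)/(3*41290) = -1/3*5299/41290 = -5299/123870 ≈ -0.042779)
v + W = 34087 - 5299/123870 = 4222351391/123870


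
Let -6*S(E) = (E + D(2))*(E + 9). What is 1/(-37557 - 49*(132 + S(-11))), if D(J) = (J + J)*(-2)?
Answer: -3/131144 ≈ -2.2876e-5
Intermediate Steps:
D(J) = -4*J (D(J) = (2*J)*(-2) = -4*J)
S(E) = -(-8 + E)*(9 + E)/6 (S(E) = -(E - 4*2)*(E + 9)/6 = -(E - 8)*(9 + E)/6 = -(-8 + E)*(9 + E)/6)
1/(-37557 - 49*(132 + S(-11))) = 1/(-37557 - 49*(132 + (12 - ⅙*(-11) - ⅙*(-11)²))) = 1/(-37557 - 49*(132 + (12 + 11/6 - ⅙*121))) = 1/(-37557 - 49*(132 + (12 + 11/6 - 121/6))) = 1/(-37557 - 49*(132 - 19/3)) = 1/(-37557 - 49*377/3) = 1/(-37557 - 18473/3) = 1/(-131144/3) = -3/131144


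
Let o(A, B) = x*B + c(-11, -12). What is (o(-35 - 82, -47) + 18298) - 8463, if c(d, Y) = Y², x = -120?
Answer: 15619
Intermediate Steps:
o(A, B) = 144 - 120*B (o(A, B) = -120*B + (-12)² = -120*B + 144 = 144 - 120*B)
(o(-35 - 82, -47) + 18298) - 8463 = ((144 - 120*(-47)) + 18298) - 8463 = ((144 + 5640) + 18298) - 8463 = (5784 + 18298) - 8463 = 24082 - 8463 = 15619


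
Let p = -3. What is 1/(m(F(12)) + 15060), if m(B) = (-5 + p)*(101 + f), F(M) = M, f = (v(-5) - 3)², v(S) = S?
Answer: 1/13740 ≈ 7.2780e-5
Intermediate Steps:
f = 64 (f = (-5 - 3)² = (-8)² = 64)
m(B) = -1320 (m(B) = (-5 - 3)*(101 + 64) = -8*165 = -1320)
1/(m(F(12)) + 15060) = 1/(-1320 + 15060) = 1/13740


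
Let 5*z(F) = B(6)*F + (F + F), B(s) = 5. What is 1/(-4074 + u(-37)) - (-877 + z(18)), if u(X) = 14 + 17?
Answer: 17219132/20215 ≈ 851.80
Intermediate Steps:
u(X) = 31
z(F) = 7*F/5 (z(F) = (5*F + (F + F))/5 = (5*F + 2*F)/5 = (7*F)/5 = 7*F/5)
1/(-4074 + u(-37)) - (-877 + z(18)) = 1/(-4074 + 31) - (-877 + (7/5)*18) = 1/(-4043) - (-877 + 126/5) = -1/4043 - 1*(-4259/5) = -1/4043 + 4259/5 = 17219132/20215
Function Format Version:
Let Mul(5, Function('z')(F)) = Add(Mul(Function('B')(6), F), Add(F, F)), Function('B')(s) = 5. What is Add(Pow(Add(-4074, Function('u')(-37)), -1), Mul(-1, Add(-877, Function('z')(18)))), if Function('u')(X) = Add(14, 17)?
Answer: Rational(17219132, 20215) ≈ 851.80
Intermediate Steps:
Function('u')(X) = 31
Function('z')(F) = Mul(Rational(7, 5), F) (Function('z')(F) = Mul(Rational(1, 5), Add(Mul(5, F), Add(F, F))) = Mul(Rational(1, 5), Add(Mul(5, F), Mul(2, F))) = Mul(Rational(1, 5), Mul(7, F)) = Mul(Rational(7, 5), F))
Add(Pow(Add(-4074, Function('u')(-37)), -1), Mul(-1, Add(-877, Function('z')(18)))) = Add(Pow(Add(-4074, 31), -1), Mul(-1, Add(-877, Mul(Rational(7, 5), 18)))) = Add(Pow(-4043, -1), Mul(-1, Add(-877, Rational(126, 5)))) = Add(Rational(-1, 4043), Mul(-1, Rational(-4259, 5))) = Add(Rational(-1, 4043), Rational(4259, 5)) = Rational(17219132, 20215)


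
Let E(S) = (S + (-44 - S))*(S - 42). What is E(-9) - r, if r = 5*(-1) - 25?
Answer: 2274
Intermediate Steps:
E(S) = 1848 - 44*S (E(S) = -44*(-42 + S) = 1848 - 44*S)
r = -30 (r = -5 - 25 = -30)
E(-9) - r = (1848 - 44*(-9)) - 1*(-30) = (1848 + 396) + 30 = 2244 + 30 = 2274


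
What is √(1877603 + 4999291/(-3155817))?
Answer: 4*√1168710764307789570/3155817 ≈ 1370.3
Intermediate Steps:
√(1877603 + 4999291/(-3155817)) = √(1877603 + 4999291*(-1/3155817)) = √(1877603 - 4999291/3155817) = √(5925366467360/3155817) = 4*√1168710764307789570/3155817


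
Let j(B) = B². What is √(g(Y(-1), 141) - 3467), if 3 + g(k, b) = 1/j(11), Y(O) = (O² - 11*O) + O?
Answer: I*√419869/11 ≈ 58.907*I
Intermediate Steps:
Y(O) = O² - 10*O
g(k, b) = -362/121 (g(k, b) = -3 + 1/(11²) = -3 + 1/121 = -362/121)
√(g(Y(-1), 141) - 3467) = √(-362/121 - 3467) = √(-419869/121) = I*√419869/11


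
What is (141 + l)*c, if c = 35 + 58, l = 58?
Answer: 18507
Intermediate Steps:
c = 93
(141 + l)*c = (141 + 58)*93 = 199*93 = 18507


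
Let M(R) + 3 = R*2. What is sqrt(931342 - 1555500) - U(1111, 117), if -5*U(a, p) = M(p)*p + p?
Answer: 27144/5 + I*sqrt(624158) ≈ 5428.8 + 790.04*I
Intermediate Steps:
M(R) = -3 + 2*R (M(R) = -3 + R*2 = -3 + 2*R)
U(a, p) = -p/5 - p*(-3 + 2*p)/5 (U(a, p) = -((-3 + 2*p)*p + p)/5 = -(p*(-3 + 2*p) + p)/5 = -(p + p*(-3 + 2*p))/5 = -p/5 - p*(-3 + 2*p)/5)
sqrt(931342 - 1555500) - U(1111, 117) = sqrt(931342 - 1555500) - 2*117*(1 - 1*117)/5 = sqrt(-624158) - 2*117*(1 - 117)/5 = I*sqrt(624158) - 2*117*(-116)/5 = I*sqrt(624158) - 1*(-27144/5) = I*sqrt(624158) + 27144/5 = 27144/5 + I*sqrt(624158)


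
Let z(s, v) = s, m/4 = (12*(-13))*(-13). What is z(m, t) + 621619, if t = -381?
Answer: 629731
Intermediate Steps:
m = 8112 (m = 4*((12*(-13))*(-13)) = 4*(-156*(-13)) = 4*2028 = 8112)
z(m, t) + 621619 = 8112 + 621619 = 629731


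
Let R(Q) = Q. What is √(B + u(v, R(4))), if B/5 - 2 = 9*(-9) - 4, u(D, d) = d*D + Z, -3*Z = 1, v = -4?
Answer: I*√3882/3 ≈ 20.769*I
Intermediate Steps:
Z = -⅓ (Z = -⅓*1 = -⅓ ≈ -0.33333)
u(D, d) = -⅓ + D*d (u(D, d) = d*D - ⅓ = D*d - ⅓ = -⅓ + D*d)
B = -415 (B = 10 + 5*(9*(-9) - 4) = 10 + 5*(-81 - 4) = 10 + 5*(-85) = 10 - 425 = -415)
√(B + u(v, R(4))) = √(-415 + (-⅓ - 4*4)) = √(-415 + (-⅓ - 16)) = √(-415 - 49/3) = √(-1294/3) = I*√3882/3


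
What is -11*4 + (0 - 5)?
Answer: -49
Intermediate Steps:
-11*4 + (0 - 5) = -44 - 5 = -49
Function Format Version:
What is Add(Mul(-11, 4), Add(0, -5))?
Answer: -49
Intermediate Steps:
Add(Mul(-11, 4), Add(0, -5)) = Add(-44, -5) = -49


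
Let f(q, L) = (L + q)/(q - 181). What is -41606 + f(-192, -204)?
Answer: -15518642/373 ≈ -41605.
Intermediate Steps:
f(q, L) = (L + q)/(-181 + q)
-41606 + f(-192, -204) = -41606 + (-204 - 192)/(-181 - 192) = -41606 - 396/(-373) = -41606 - 1/373*(-396) = -41606 + 396/373 = -15518642/373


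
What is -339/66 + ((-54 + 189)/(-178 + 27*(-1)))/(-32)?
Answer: -73831/14432 ≈ -5.1158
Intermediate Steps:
-339/66 + ((-54 + 189)/(-178 + 27*(-1)))/(-32) = -339*1/66 + (135/(-178 - 27))*(-1/32) = -113/22 + (135/(-205))*(-1/32) = -113/22 + (135*(-1/205))*(-1/32) = -113/22 - 27/41*(-1/32) = -113/22 + 27/1312 = -73831/14432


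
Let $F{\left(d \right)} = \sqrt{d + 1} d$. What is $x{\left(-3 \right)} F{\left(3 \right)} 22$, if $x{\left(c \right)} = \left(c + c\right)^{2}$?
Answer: $4752$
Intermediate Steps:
$F{\left(d \right)} = d \sqrt{1 + d}$ ($F{\left(d \right)} = \sqrt{1 + d} d = d \sqrt{1 + d}$)
$x{\left(c \right)} = 4 c^{2}$ ($x{\left(c \right)} = \left(2 c\right)^{2} = 4 c^{2}$)
$x{\left(-3 \right)} F{\left(3 \right)} 22 = 4 \left(-3\right)^{2} \cdot 3 \sqrt{1 + 3} \cdot 22 = 4 \cdot 9 \cdot 3 \sqrt{4} \cdot 22 = 36 \cdot 3 \cdot 2 \cdot 22 = 36 \cdot 6 \cdot 22 = 216 \cdot 22 = 4752$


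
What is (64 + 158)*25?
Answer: 5550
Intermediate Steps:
(64 + 158)*25 = 222*25 = 5550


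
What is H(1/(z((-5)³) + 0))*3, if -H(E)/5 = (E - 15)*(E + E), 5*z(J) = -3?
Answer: -2500/3 ≈ -833.33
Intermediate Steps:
z(J) = -⅗ (z(J) = (⅕)*(-3) = -⅗)
H(E) = -10*E*(-15 + E) (H(E) = -5*(E - 15)*(E + E) = -5*(-15 + E)*2*E = -10*E*(-15 + E))
H(1/(z((-5)³) + 0))*3 = (10*(15 - 1/(-⅗ + 0))/(-⅗ + 0))*3 = (10*(15 - 1/(-⅗))/(-⅗))*3 = (10*(-5/3)*(15 - 1*(-5/3)))*3 = (10*(-5/3)*(15 + 5/3))*3 = (10*(-5/3)*(50/3))*3 = -2500/9*3 = -2500/3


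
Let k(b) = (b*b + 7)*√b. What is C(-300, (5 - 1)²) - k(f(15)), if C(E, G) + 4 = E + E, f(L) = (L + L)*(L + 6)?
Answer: -604 - 1190721*√70 ≈ -9.9629e+6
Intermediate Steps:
f(L) = 2*L*(6 + L) (f(L) = (2*L)*(6 + L) = 2*L*(6 + L))
k(b) = √b*(7 + b²) (k(b) = (b² + 7)*√b = (7 + b²)*√b = √b*(7 + b²))
C(E, G) = -4 + 2*E (C(E, G) = -4 + (E + E) = -4 + 2*E)
C(-300, (5 - 1)²) - k(f(15)) = (-4 + 2*(-300)) - √(2*15*(6 + 15))*(7 + (2*15*(6 + 15))²) = (-4 - 600) - √(2*15*21)*(7 + (2*15*21)²) = -604 - √630*(7 + 630²) = -604 - 3*√70*(7 + 396900) = -604 - 3*√70*396907 = -604 - 1190721*√70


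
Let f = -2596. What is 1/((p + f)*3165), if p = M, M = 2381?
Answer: -1/680475 ≈ -1.4696e-6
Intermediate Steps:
p = 2381
1/((p + f)*3165) = 1/((2381 - 2596)*3165) = (1/3165)/(-215) = -1/215*1/3165 = -1/680475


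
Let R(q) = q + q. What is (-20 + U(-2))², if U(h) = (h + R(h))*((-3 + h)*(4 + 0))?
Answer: 10000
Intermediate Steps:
R(q) = 2*q
U(h) = 3*h*(-12 + 4*h) (U(h) = (h + 2*h)*((-3 + h)*(4 + 0)) = (3*h)*((-3 + h)*4) = (3*h)*(-12 + 4*h) = 3*h*(-12 + 4*h))
(-20 + U(-2))² = (-20 + 12*(-2)*(-3 - 2))² = (-20 + 12*(-2)*(-5))² = (-20 + 120)² = 100² = 10000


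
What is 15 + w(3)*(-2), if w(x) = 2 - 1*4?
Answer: 19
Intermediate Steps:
w(x) = -2 (w(x) = 2 - 4 = -2)
15 + w(3)*(-2) = 15 - 2*(-2) = 15 + 4 = 19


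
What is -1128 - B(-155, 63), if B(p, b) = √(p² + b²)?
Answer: -1128 - √27994 ≈ -1295.3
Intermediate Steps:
B(p, b) = √(b² + p²)
-1128 - B(-155, 63) = -1128 - √(63² + (-155)²) = -1128 - √(3969 + 24025) = -1128 - √27994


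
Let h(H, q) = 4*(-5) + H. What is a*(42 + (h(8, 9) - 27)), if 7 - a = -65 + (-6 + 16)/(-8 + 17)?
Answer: 638/3 ≈ 212.67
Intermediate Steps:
h(H, q) = -20 + H
a = 638/9 (a = 7 - (-65 + (-6 + 16)/(-8 + 17)) = 7 - (-65 + 10/9) = 7 - 1*(-575/9) = 7 + 575/9 = 638/9 ≈ 70.889)
a*(42 + (h(8, 9) - 27)) = 638*(42 + ((-20 + 8) - 27))/9 = 638*(42 + (-12 - 27))/9 = 638*(42 - 39)/9 = (638/9)*3 = 638/3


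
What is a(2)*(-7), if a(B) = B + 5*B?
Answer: -84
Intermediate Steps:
a(B) = 6*B
a(2)*(-7) = (6*2)*(-7) = 12*(-7) = -84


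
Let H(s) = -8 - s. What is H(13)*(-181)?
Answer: 3801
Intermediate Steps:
H(13)*(-181) = (-8 - 1*13)*(-181) = (-8 - 13)*(-181) = -21*(-181) = 3801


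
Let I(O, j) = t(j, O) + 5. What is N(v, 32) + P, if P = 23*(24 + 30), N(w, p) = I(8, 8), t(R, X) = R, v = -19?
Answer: 1255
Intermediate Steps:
I(O, j) = 5 + j (I(O, j) = j + 5 = 5 + j)
N(w, p) = 13 (N(w, p) = 5 + 8 = 13)
P = 1242 (P = 23*54 = 1242)
N(v, 32) + P = 13 + 1242 = 1255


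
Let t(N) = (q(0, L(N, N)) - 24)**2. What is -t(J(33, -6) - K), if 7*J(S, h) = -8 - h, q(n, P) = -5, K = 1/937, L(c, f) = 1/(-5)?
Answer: -841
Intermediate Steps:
L(c, f) = -1/5
K = 1/937 ≈ 0.0010672
J(S, h) = -8/7 - h/7 (J(S, h) = (-8 - h)/7 = -8/7 - h/7)
t(N) = 841 (t(N) = (-5 - 24)**2 = (-29)**2 = 841)
-t(J(33, -6) - K) = -1*841 = -841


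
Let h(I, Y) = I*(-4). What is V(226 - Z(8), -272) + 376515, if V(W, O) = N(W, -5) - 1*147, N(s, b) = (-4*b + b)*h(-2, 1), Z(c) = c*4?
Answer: 376488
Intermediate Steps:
Z(c) = 4*c
h(I, Y) = -4*I
N(s, b) = -24*b (N(s, b) = (-4*b + b)*(-4*(-2)) = -3*b*8 = -24*b)
V(W, O) = -27 (V(W, O) = -24*(-5) - 1*147 = 120 - 147 = -27)
V(226 - Z(8), -272) + 376515 = -27 + 376515 = 376488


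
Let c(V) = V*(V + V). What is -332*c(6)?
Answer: -23904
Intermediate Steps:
c(V) = 2*V² (c(V) = V*(2*V) = 2*V²)
-332*c(6) = -664*6² = -664*36 = -332*72 = -23904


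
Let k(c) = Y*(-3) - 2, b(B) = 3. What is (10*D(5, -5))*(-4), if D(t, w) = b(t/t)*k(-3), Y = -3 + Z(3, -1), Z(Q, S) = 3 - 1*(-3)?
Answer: 1320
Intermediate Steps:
Z(Q, S) = 6 (Z(Q, S) = 3 + 3 = 6)
Y = 3 (Y = -3 + 6 = 3)
k(c) = -11 (k(c) = 3*(-3) - 2 = -9 - 2 = -11)
D(t, w) = -33 (D(t, w) = 3*(-11) = -33)
(10*D(5, -5))*(-4) = (10*(-33))*(-4) = -330*(-4) = 1320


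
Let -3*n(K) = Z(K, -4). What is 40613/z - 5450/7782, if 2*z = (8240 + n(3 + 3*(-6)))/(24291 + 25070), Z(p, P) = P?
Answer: 23400809487739/48100542 ≈ 4.8650e+5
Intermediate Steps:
n(K) = 4/3 (n(K) = -⅓*(-4) = 4/3)
z = 12362/148083 (z = ((8240 + 4/3)/(24291 + 25070))/2 = ((24724/3)/49361)/2 = ((24724/3)*(1/49361))/2 = (½)*(24724/148083) = 12362/148083 ≈ 0.083480)
40613/z - 5450/7782 = 40613/(12362/148083) - 5450/7782 = 40613*(148083/12362) - 5450*1/7782 = 6014094879/12362 - 2725/3891 = 23400809487739/48100542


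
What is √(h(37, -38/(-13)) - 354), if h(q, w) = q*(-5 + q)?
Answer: √830 ≈ 28.810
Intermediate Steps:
√(h(37, -38/(-13)) - 354) = √(37*(-5 + 37) - 354) = √(37*32 - 354) = √(1184 - 354) = √830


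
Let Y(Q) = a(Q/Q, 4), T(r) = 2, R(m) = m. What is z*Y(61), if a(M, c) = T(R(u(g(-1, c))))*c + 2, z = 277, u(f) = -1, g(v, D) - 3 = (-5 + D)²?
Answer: 2770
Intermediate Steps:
g(v, D) = 3 + (-5 + D)²
a(M, c) = 2 + 2*c (a(M, c) = 2*c + 2 = 2 + 2*c)
Y(Q) = 10 (Y(Q) = 2 + 2*4 = 2 + 8 = 10)
z*Y(61) = 277*10 = 2770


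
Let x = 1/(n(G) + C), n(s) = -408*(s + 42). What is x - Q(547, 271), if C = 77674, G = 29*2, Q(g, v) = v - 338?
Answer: 2470559/36874 ≈ 67.000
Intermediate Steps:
Q(g, v) = -338 + v
G = 58
n(s) = -17136 - 408*s (n(s) = -408*(42 + s) = -17136 - 408*s)
x = 1/36874 (x = 1/((-17136 - 408*58) + 77674) = 1/((-17136 - 23664) + 77674) = 1/(-40800 + 77674) = 1/36874 ≈ 2.7119e-5)
x - Q(547, 271) = 1/36874 - (-338 + 271) = 1/36874 - 1*(-67) = 1/36874 + 67 = 2470559/36874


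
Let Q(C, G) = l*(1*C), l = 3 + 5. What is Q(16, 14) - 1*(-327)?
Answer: 455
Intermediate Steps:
l = 8
Q(C, G) = 8*C (Q(C, G) = 8*(1*C) = 8*C)
Q(16, 14) - 1*(-327) = 8*16 - 1*(-327) = 128 + 327 = 455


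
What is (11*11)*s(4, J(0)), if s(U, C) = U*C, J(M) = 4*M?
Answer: 0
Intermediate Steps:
s(U, C) = C*U
(11*11)*s(4, J(0)) = (11*11)*((4*0)*4) = 121*(0*4) = 121*0 = 0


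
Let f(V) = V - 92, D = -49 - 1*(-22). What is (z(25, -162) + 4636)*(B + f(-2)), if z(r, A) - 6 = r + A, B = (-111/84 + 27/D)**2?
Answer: -312966855/784 ≈ -3.9919e+5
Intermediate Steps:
D = -27 (D = -49 + 22 = -27)
f(V) = -92 + V
B = 4225/784 (B = (-111/84 + 27/(-27))**2 = (-111*1/84 + 27*(-1/27))**2 = (-37/28 - 1)**2 = (-65/28)**2 = 4225/784 ≈ 5.3890)
z(r, A) = 6 + A + r (z(r, A) = 6 + (r + A) = 6 + (A + r) = 6 + A + r)
(z(25, -162) + 4636)*(B + f(-2)) = ((6 - 162 + 25) + 4636)*(4225/784 + (-92 - 2)) = (-131 + 4636)*(4225/784 - 94) = 4505*(-69471/784) = -312966855/784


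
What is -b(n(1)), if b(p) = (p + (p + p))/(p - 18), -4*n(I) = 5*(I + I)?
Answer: -15/41 ≈ -0.36585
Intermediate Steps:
n(I) = -5*I/2 (n(I) = -5*(I + I)/4 = -5*2*I/4 = -5*I/2)
b(p) = 3*p/(-18 + p) (b(p) = (p + 2*p)/(-18 + p) = (3*p)/(-18 + p) = 3*p/(-18 + p))
-b(n(1)) = -3*(-5/2*1)/(-18 - 5/2*1) = -3*(-5)/(2*(-18 - 5/2)) = -3*(-5)/(2*(-41/2)) = -3*(-5)*(-2)/(2*41) = -1*15/41 = -15/41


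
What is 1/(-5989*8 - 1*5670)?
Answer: -1/53582 ≈ -1.8663e-5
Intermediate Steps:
1/(-5989*8 - 1*5670) = 1/(-47912 - 5670) = 1/(-53582) = -1/53582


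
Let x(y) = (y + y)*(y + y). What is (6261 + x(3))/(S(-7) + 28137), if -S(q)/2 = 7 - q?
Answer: 6297/28109 ≈ 0.22402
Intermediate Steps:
S(q) = -14 + 2*q (S(q) = -2*(7 - q) = -14 + 2*q)
x(y) = 4*y² (x(y) = (2*y)*(2*y) = 4*y²)
(6261 + x(3))/(S(-7) + 28137) = (6261 + 4*3²)/((-14 + 2*(-7)) + 28137) = (6261 + 4*9)/((-14 - 14) + 28137) = (6261 + 36)/(-28 + 28137) = 6297/28109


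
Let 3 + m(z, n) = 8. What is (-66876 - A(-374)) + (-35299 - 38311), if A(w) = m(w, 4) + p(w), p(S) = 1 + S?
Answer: -140118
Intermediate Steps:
m(z, n) = 5 (m(z, n) = -3 + 8 = 5)
A(w) = 6 + w (A(w) = 5 + (1 + w) = 6 + w)
(-66876 - A(-374)) + (-35299 - 38311) = (-66876 - (6 - 374)) + (-35299 - 38311) = (-66876 - 1*(-368)) - 73610 = (-66876 + 368) - 73610 = -66508 - 73610 = -140118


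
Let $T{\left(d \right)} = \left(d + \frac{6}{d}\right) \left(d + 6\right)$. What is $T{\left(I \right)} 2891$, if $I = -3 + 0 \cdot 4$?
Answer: $-43365$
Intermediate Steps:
$I = -3$ ($I = -3 + 0 = -3$)
$T{\left(d \right)} = \left(6 + d\right) \left(d + \frac{6}{d}\right)$ ($T{\left(d \right)} = \left(d + \frac{6}{d}\right) \left(6 + d\right) = \left(6 + d\right) \left(d + \frac{6}{d}\right)$)
$T{\left(I \right)} 2891 = \left(6 + \left(-3\right)^{2} + 6 \left(-3\right) + \frac{36}{-3}\right) 2891 = \left(6 + 9 - 18 + 36 \left(- \frac{1}{3}\right)\right) 2891 = \left(6 + 9 - 18 - 12\right) 2891 = \left(-15\right) 2891 = -43365$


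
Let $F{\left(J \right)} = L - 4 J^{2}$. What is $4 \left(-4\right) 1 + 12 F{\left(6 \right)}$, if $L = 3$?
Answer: $-1708$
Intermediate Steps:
$F{\left(J \right)} = 3 - 4 J^{2}$
$4 \left(-4\right) 1 + 12 F{\left(6 \right)} = 4 \left(-4\right) 1 + 12 \left(3 - 4 \cdot 6^{2}\right) = \left(-16\right) 1 + 12 \left(3 - 144\right) = -16 + 12 \left(3 - 144\right) = -16 + 12 \left(-141\right) = -16 - 1692 = -1708$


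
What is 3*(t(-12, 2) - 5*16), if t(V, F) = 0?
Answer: -240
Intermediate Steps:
3*(t(-12, 2) - 5*16) = 3*(0 - 5*16) = 3*(0 - 80) = 3*(-80) = -240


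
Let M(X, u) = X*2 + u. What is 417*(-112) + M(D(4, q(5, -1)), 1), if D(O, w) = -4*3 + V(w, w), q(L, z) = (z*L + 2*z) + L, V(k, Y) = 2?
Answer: -46723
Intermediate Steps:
q(L, z) = L + 2*z + L*z (q(L, z) = (L*z + 2*z) + L = (2*z + L*z) + L = L + 2*z + L*z)
D(O, w) = -10 (D(O, w) = -4*3 + 2 = -12 + 2 = -10)
M(X, u) = u + 2*X (M(X, u) = 2*X + u = u + 2*X)
417*(-112) + M(D(4, q(5, -1)), 1) = 417*(-112) + (1 + 2*(-10)) = -46704 + (1 - 20) = -46704 - 19 = -46723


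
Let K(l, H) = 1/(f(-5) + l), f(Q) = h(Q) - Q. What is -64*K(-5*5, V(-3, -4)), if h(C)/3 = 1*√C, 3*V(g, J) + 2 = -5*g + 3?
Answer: 256/89 + 192*I*√5/445 ≈ 2.8764 + 0.96478*I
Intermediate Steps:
V(g, J) = ⅓ - 5*g/3 (V(g, J) = -⅔ + (-5*g + 3)/3 = -⅔ + (3 - 5*g)/3 = -⅔ + (1 - 5*g/3) = ⅓ - 5*g/3)
h(C) = 3*√C (h(C) = 3*(1*√C) = 3*√C)
f(Q) = -Q + 3*√Q (f(Q) = 3*√Q - Q = -Q + 3*√Q)
K(l, H) = 1/(5 + l + 3*I*√5) (K(l, H) = 1/((-1*(-5) + 3*√(-5)) + l) = 1/((5 + 3*(I*√5)) + l) = 1/((5 + 3*I*√5) + l) = 1/(5 + l + 3*I*√5))
-64*K(-5*5, V(-3, -4)) = -64/(5 - 5*5 + 3*I*√5) = -64/(5 - 25 + 3*I*√5) = -64/(-20 + 3*I*√5)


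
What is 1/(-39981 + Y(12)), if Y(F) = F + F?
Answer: -1/39957 ≈ -2.5027e-5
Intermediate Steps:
Y(F) = 2*F
1/(-39981 + Y(12)) = 1/(-39981 + 2*12) = 1/(-39981 + 24) = 1/(-39957) = -1/39957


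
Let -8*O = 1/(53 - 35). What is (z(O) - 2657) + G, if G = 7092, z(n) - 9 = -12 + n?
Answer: 638207/144 ≈ 4432.0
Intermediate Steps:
O = -1/144 (O = -1/(8*(53 - 35)) = -⅛/18 = -⅛*1/18 = -1/144 ≈ -0.0069444)
z(n) = -3 + n (z(n) = 9 + (-12 + n) = -3 + n)
(z(O) - 2657) + G = ((-3 - 1/144) - 2657) + 7092 = (-433/144 - 2657) + 7092 = -383041/144 + 7092 = 638207/144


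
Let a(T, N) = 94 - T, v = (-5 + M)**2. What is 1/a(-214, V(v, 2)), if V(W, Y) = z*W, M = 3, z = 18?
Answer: 1/308 ≈ 0.0032468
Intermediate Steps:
v = 4 (v = (-5 + 3)**2 = (-2)**2 = 4)
V(W, Y) = 18*W
1/a(-214, V(v, 2)) = 1/(94 - 1*(-214)) = 1/(94 + 214) = 1/308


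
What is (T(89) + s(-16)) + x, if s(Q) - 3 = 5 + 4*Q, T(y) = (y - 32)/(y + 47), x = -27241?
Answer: -3712335/136 ≈ -27297.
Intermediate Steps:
T(y) = (-32 + y)/(47 + y)
s(Q) = 8 + 4*Q (s(Q) = 3 + (5 + 4*Q) = 8 + 4*Q)
(T(89) + s(-16)) + x = ((-32 + 89)/(47 + 89) + (8 + 4*(-16))) - 27241 = (57/136 + (8 - 64)) - 27241 = ((1/136)*57 - 56) - 27241 = (57/136 - 56) - 27241 = -7559/136 - 27241 = -3712335/136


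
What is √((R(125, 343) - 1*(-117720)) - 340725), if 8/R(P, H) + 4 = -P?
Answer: I*√3711027237/129 ≈ 472.23*I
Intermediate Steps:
R(P, H) = 8/(-4 - P)
√((R(125, 343) - 1*(-117720)) - 340725) = √((-8/(4 + 125) - 1*(-117720)) - 340725) = √((-8/129 + 117720) - 340725) = √(15185872/129 - 340725) = √(-28767653/129) = I*√3711027237/129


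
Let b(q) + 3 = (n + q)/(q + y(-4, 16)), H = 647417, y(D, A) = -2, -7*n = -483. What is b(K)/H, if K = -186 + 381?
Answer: -315/124951481 ≈ -2.5210e-6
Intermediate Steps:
n = 69 (n = -1/7*(-483) = 69)
K = 195
b(q) = -3 + (69 + q)/(-2 + q) (b(q) = -3 + (69 + q)/(q - 2) = -3 + (69 + q)/(-2 + q))
b(K)/H = ((75 - 2*195)/(-2 + 195))/647417 = ((75 - 390)/193)*(1/647417) = ((1/193)*(-315))*(1/647417) = -315/193*1/647417 = -315/124951481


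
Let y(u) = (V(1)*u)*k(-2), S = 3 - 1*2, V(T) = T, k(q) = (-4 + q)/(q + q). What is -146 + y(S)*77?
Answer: -61/2 ≈ -30.500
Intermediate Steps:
k(q) = (-4 + q)/(2*q) (k(q) = (-4 + q)/((2*q)) = (-4 + q)*(1/(2*q)) = (-4 + q)/(2*q))
S = 1 (S = 3 - 2 = 1)
y(u) = 3*u/2 (y(u) = (1*u)*((½)*(-4 - 2)/(-2)) = u*((½)*(-½)*(-6)) = u*(3/2) = 3*u/2)
-146 + y(S)*77 = -146 + ((3/2)*1)*77 = -146 + (3/2)*77 = -146 + 231/2 = -61/2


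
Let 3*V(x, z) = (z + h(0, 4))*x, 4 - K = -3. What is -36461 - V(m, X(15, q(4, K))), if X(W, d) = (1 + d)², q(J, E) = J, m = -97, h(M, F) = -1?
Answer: -35685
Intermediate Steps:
K = 7 (K = 4 - 1*(-3) = 4 + 3 = 7)
V(x, z) = x*(-1 + z)/3 (V(x, z) = ((z - 1)*x)/3 = ((-1 + z)*x)/3 = (x*(-1 + z))/3 = x*(-1 + z)/3)
-36461 - V(m, X(15, q(4, K))) = -36461 - (-97)*(-1 + (1 + 4)²)/3 = -36461 - (-97)*(-1 + 5²)/3 = -36461 - (-97)*(-1 + 25)/3 = -36461 - (-97)*24/3 = -36461 - 1*(-776) = -36461 + 776 = -35685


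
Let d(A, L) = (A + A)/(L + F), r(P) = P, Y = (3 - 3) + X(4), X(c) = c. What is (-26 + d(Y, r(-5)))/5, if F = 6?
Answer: -18/5 ≈ -3.6000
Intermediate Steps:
Y = 4 (Y = (3 - 3) + 4 = 0 + 4 = 4)
d(A, L) = 2*A/(6 + L) (d(A, L) = (A + A)/(L + 6) = (2*A)/(6 + L) = 2*A/(6 + L))
(-26 + d(Y, r(-5)))/5 = (-26 + 2*4/(6 - 5))/5 = (-26 + 2*4/1)/5 = (-26 + 2*4*1)/5 = (-26 + 8)/5 = (⅕)*(-18) = -18/5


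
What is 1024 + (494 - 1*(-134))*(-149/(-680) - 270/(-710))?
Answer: 16903103/12070 ≈ 1400.4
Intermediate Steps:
1024 + (494 - 1*(-134))*(-149/(-680) - 270/(-710)) = 1024 + (494 + 134)*(-149*(-1/680) - 270*(-1/710)) = 1024 + 628*(149/680 + 27/71) = 1024 + 628*(28939/48280) = 1024 + 4543423/12070 = 16903103/12070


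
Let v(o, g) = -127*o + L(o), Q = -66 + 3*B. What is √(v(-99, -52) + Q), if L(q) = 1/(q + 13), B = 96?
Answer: √94631734/86 ≈ 113.11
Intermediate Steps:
L(q) = 1/(13 + q)
Q = 222 (Q = -66 + 3*96 = -66 + 288 = 222)
v(o, g) = 1/(13 + o) - 127*o (v(o, g) = -127*o + 1/(13 + o) = 1/(13 + o) - 127*o)
√(v(-99, -52) + Q) = √((1 - 127*(-99)*(13 - 99))/(13 - 99) + 222) = √((1 - 127*(-99)*(-86))/(-86) + 222) = √(-(1 - 1081278)/86 + 222) = √(-1/86*(-1081277) + 222) = √(1081277/86 + 222) = √(1100369/86) = √94631734/86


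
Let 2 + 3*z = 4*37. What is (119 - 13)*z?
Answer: 15476/3 ≈ 5158.7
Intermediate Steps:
z = 146/3 (z = -2/3 + (4*37)/3 = -2/3 + (1/3)*148 = -2/3 + 148/3 = 146/3 ≈ 48.667)
(119 - 13)*z = (119 - 13)*(146/3) = 106*(146/3) = 15476/3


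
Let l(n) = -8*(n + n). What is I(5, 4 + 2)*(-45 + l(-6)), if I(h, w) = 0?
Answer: 0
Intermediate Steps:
l(n) = -16*n
I(5, 4 + 2)*(-45 + l(-6)) = 0*(-45 - 16*(-6)) = 0*(-45 + 96) = 0*51 = 0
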